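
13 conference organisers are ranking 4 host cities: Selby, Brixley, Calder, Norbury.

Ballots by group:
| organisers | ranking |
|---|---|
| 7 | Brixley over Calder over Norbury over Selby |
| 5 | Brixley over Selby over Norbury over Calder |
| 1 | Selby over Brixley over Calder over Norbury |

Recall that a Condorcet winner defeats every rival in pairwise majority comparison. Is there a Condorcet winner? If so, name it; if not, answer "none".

Pairwise majorities:
Selby vs Brixley: Brixley wins 12–1.
Selby vs Calder: Calder wins 7–6.
Selby–Norbury: Norbury 7–6.
Brixley–Calder: Brixley 13–0.
Brixley vs Norbury: Brixley, 13–0.
Calder–Norbury: Calder 8–5.
Brixley defeats every rival head-to-head and is the Condorcet winner.

Brixley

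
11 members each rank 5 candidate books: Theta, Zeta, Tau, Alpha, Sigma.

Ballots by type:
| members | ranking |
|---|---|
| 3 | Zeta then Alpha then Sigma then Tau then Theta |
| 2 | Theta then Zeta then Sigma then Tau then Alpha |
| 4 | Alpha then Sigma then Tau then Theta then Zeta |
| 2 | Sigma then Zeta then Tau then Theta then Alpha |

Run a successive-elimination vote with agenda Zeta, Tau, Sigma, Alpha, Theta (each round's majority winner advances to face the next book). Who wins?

Round 1: Zeta vs Tau — 7–4, Zeta advances.
Round 2: Zeta vs Sigma — 5–6, Sigma advances.
Round 3: Sigma vs Alpha — 4–7, Alpha advances.
Round 4: Alpha vs Theta — 7–4, Alpha advances.
The agenda winner is Alpha.

Alpha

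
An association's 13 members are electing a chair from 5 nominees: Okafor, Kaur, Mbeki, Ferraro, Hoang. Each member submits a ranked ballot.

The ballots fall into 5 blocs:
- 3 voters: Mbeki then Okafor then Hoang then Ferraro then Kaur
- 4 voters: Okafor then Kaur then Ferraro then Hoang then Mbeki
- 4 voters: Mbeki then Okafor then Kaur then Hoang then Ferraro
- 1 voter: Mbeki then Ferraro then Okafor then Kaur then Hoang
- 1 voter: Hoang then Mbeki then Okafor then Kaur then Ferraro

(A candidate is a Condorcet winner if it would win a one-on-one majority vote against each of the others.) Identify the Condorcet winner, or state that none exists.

Mbeki

Check each pair by majority over 13 ballots:
Okafor vs Kaur: Okafor, 13–0.
Okafor vs Mbeki: Okafor is ranked higher on 4 ballots, Mbeki on 9. Mbeki wins 9–4.
Okafor vs Ferraro: Okafor preferred on 3+4+4+1 = 12 ballots; Okafor wins 12–1.
Okafor vs Hoang: Okafor wins 12–1.
Kaur vs Mbeki: Kaur preferred on 4 ballots; Mbeki wins 9–4.
Kaur vs Ferraro: Kaur preferred on 4+4+1 = 9 ballots; Kaur wins 9–4.
Kaur vs Hoang: Kaur, 9–4.
Mbeki vs Ferraro: Mbeki preferred on 3+4+1+1 = 9 ballots; Mbeki wins 9–4.
Mbeki vs Hoang: 8 to 5, Mbeki.
Ferraro–Hoang: Hoang 8–5.
Mbeki wins every pairwise contest, so Mbeki is the Condorcet winner.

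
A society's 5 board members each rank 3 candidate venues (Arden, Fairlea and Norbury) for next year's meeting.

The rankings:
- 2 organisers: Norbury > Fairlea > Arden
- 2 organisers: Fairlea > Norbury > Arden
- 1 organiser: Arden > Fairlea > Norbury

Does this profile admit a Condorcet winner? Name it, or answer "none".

Check each pair by majority over 5 ballots:
Arden vs Fairlea: Fairlea wins 4–1.
Arden vs Norbury: Norbury wins 4–1.
Fairlea vs Norbury: Fairlea wins 3–2.
Fairlea defeats every rival head-to-head and is the Condorcet winner.

Fairlea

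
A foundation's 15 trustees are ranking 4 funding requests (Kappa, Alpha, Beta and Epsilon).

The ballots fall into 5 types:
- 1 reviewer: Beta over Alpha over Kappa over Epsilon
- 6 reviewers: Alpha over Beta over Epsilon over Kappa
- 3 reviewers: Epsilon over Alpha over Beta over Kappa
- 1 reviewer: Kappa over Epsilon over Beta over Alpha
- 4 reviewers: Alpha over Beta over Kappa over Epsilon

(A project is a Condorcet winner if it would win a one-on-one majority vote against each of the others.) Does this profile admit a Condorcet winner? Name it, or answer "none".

Check each pair by majority over 15 ballots:
Kappa vs Alpha: Alpha wins 14–1.
Kappa–Beta: Beta 14–1.
Kappa vs Epsilon: Epsilon wins 9–6.
Alpha vs Beta: Alpha wins 13–2.
Alpha–Epsilon: Alpha 11–4.
Beta–Epsilon: Beta 11–4.
Alpha beats each of Kappa, Beta, Epsilon — Alpha is the Condorcet winner.

Alpha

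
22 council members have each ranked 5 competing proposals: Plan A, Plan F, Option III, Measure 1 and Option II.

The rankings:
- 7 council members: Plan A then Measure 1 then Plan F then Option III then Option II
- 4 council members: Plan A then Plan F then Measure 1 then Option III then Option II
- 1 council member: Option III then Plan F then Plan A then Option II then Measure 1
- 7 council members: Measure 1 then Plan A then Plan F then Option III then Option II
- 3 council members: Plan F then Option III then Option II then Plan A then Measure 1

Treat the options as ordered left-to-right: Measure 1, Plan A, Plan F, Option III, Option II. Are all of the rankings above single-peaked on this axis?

yes

Axis positions: Measure 1=1, Plan A=2, Plan F=3, Option III=4, Option II=5.
Cluster 1 (peak Plan A at position 2): ranking walks positions 2-1-3-4-5, expanding outward from the peak — single-peaked.
Cluster 2 (peak Plan A at position 2): ranking walks positions 2-3-1-4-5, expanding outward from the peak — single-peaked.
Cluster 3 (peak Option III at position 4): ranking walks positions 4-3-2-5-1, expanding outward from the peak — single-peaked.
Cluster 4 (peak Measure 1 at position 1): ranking walks positions 1-2-3-4-5, expanding outward from the peak — single-peaked.
Cluster 5 (peak Plan F at position 3): ranking walks positions 3-4-5-2-1, expanding outward from the peak — single-peaked.
Every ranking is single-peaked on this axis.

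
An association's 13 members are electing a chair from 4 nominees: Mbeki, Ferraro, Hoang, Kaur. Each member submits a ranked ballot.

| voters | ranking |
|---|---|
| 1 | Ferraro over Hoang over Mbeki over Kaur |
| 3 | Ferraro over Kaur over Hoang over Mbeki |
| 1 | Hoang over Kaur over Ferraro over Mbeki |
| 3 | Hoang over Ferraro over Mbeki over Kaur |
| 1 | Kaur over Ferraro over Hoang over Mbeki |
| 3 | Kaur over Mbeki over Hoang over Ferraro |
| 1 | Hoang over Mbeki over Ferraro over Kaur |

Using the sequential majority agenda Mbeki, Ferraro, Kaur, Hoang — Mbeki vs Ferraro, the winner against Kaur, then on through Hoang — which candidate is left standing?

Hoang

Round 1: Mbeki vs Ferraro — 4–9, Ferraro advances.
Round 2: Ferraro vs Kaur — 8–5, Ferraro advances.
Round 3: Ferraro vs Hoang — 5–8, Hoang advances.
The agenda winner is Hoang.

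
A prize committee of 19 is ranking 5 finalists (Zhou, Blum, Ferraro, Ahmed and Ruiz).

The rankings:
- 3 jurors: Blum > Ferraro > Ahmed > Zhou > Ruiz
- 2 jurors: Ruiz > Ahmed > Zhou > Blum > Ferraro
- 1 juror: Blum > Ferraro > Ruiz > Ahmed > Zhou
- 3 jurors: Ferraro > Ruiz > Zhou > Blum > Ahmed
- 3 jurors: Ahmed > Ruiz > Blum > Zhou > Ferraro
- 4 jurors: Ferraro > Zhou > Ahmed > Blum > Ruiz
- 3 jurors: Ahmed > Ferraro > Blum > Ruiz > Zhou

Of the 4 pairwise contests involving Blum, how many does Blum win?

2

Blum against each rival (19 jurors):
Blum vs Zhou: Blum preferred on 3+1+3+3 = 10 ballots; Blum wins 10–9.
Blum vs Ferraro: Ferraro, 10–9.
Blum vs Ahmed: Blum preferred on 3+1+3 = 7 ballots; Ahmed wins 12–7.
Blum vs Ruiz: 3+1+4+3 = 11 for Blum, 8 for Ruiz — Blum by 11–8.
Blum beats Zhou, Ruiz; loses to Ferraro, Ahmed — 2 pairwise wins.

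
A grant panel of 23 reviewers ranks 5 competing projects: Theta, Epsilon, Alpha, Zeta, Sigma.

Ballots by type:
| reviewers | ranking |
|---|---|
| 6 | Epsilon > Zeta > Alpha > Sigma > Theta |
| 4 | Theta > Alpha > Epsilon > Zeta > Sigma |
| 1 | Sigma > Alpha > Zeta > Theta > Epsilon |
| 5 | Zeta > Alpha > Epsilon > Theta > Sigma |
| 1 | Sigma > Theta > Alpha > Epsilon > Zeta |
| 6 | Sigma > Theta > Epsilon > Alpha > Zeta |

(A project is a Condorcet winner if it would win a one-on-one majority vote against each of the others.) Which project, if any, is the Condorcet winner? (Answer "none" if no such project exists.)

none

Pairwise majorities:
Theta vs Epsilon: Theta, 12–11.
Theta–Alpha: Alpha 12–11.
Theta vs Zeta: Zeta, 12–11.
Theta–Sigma: Sigma 14–9.
Epsilon–Alpha: Epsilon 12–11.
Epsilon–Zeta: Epsilon 17–6.
Epsilon vs Sigma: Epsilon wins 15–8.
Alpha vs Zeta: Alpha, 12–11.
Alpha vs Sigma: Alpha, 15–8.
Zeta vs Sigma: Zeta wins 15–8.
No project is unbeaten: Theta loses to Alpha; Epsilon loses to Theta; Alpha loses to Epsilon; Zeta loses to Epsilon; Sigma loses to Epsilon. In particular Theta > Epsilon > Alpha > Theta is a majority cycle — no Condorcet winner exists.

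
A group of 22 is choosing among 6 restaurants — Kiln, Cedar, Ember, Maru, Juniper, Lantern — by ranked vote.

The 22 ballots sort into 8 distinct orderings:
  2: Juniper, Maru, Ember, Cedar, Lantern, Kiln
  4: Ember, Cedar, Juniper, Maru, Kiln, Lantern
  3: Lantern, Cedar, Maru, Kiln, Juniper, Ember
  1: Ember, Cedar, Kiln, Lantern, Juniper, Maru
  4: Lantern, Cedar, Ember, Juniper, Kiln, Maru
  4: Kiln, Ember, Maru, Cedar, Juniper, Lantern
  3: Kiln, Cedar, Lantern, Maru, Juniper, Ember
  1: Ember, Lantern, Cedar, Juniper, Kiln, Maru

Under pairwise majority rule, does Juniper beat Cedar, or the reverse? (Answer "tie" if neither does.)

Cedar

Ballots ranking Juniper above Cedar: 2.
Ballots ranking Cedar above Juniper: 22 − 2 = 20.
Cedar wins the head-to-head 20–2.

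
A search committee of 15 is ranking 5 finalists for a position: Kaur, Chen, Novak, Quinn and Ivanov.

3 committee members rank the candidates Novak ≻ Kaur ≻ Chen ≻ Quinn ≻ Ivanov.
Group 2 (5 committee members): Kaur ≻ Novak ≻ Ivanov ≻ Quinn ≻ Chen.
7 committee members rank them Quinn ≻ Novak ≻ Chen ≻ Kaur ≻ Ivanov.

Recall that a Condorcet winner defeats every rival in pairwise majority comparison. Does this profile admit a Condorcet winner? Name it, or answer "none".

Novak

Pairwise majorities:
Kaur vs Chen: Kaur wins 8–7.
Kaur vs Novak: Novak, 10–5.
Kaur vs Quinn: Kaur wins 8–7.
Kaur vs Ivanov: Kaur wins 15–0.
Chen–Novak: Novak 15–0.
Chen–Quinn: Quinn 12–3.
Chen–Ivanov: Chen 10–5.
Novak–Quinn: Novak 8–7.
Novak–Ivanov: Novak 15–0.
Quinn–Ivanov: Quinn 10–5.
Novak wins every pairwise contest, so Novak is the Condorcet winner.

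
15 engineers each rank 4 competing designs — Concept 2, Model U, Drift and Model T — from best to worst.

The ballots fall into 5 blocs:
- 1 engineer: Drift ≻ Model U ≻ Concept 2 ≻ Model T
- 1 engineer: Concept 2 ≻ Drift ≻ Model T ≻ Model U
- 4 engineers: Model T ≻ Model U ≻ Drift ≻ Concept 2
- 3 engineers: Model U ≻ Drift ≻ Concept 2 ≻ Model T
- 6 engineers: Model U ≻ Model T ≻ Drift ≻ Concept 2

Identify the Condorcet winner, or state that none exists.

Model U

Check each pair by majority over 15 ballots:
Concept 2 vs Model U: Model U, 14–1.
Concept 2–Drift: Drift 14–1.
Concept 2 vs Model T: Model T wins 10–5.
Model U vs Drift: Model U, 13–2.
Model U vs Model T: Model U wins 10–5.
Drift–Model T: Model T 10–5.
Model U defeats every rival head-to-head and is the Condorcet winner.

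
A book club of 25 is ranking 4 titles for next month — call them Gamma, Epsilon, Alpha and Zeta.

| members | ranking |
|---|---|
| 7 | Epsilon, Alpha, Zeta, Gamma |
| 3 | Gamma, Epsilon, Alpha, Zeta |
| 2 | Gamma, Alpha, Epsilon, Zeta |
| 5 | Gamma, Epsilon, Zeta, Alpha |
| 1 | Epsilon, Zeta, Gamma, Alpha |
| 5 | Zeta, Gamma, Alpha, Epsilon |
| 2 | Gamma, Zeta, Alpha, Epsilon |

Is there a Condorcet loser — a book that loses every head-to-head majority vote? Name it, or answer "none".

Alpha

Head-to-head results (25 members):
Gamma vs Epsilon: Gamma is ranked higher on 3+2+5+5+2 = 17 ballots, Epsilon on 8. Gamma wins 17–8.
Gamma vs Alpha: 18 to 7, Gamma.
Gamma vs Zeta: Zeta, 13–12.
Epsilon vs Alpha: Epsilon wins 16–9.
Epsilon vs Zeta: Epsilon is ranked higher on 7+3+2+5+1 = 18 ballots, Zeta on 7. Epsilon wins 18–7.
Alpha vs Zeta: Alpha preferred on 7+3+2 = 12 ballots; Zeta wins 13–12.
Alpha is beaten in every head-to-head and is the Condorcet loser.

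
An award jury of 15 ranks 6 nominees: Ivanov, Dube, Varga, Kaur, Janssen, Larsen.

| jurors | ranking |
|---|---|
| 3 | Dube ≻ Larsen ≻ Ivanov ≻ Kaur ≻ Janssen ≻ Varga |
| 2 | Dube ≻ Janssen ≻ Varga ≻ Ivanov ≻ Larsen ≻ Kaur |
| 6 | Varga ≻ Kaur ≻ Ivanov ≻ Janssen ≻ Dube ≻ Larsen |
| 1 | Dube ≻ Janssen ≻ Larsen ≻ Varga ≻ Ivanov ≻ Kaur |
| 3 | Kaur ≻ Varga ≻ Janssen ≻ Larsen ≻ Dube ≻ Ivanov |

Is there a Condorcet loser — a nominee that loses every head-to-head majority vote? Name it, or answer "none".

Pairwise majorities:
Ivanov vs Dube: Dube wins 9–6.
Ivanov vs Varga: Ivanov preferred on 3 ballots; Varga wins 12–3.
Ivanov vs Kaur: Kaur, 9–6.
Ivanov vs Janssen: Ivanov wins 9–6.
Ivanov vs Larsen: Ivanov is ranked higher on 2+6 = 8 ballots, Larsen on 7. Ivanov wins 8–7.
Dube vs Varga: Dube is ranked higher on 3+2+1 = 6 ballots, Varga on 9. Varga wins 9–6.
Dube vs Kaur: Dube preferred on 3+2+1 = 6 ballots; Kaur wins 9–6.
Dube vs Janssen: Janssen, 9–6.
Dube vs Larsen: 12 to 3, Dube.
Varga vs Kaur: Varga, 9–6.
Varga vs Janssen: Varga, 9–6.
Varga vs Larsen: Varga wins 11–4.
Kaur vs Janssen: 12 to 3, Kaur.
Kaur vs Larsen: Kaur preferred on 6+3 = 9 ballots; Kaur wins 9–6.
Janssen–Larsen: Janssen 12–3.
Larsen is beaten in every head-to-head and is the Condorcet loser.

Larsen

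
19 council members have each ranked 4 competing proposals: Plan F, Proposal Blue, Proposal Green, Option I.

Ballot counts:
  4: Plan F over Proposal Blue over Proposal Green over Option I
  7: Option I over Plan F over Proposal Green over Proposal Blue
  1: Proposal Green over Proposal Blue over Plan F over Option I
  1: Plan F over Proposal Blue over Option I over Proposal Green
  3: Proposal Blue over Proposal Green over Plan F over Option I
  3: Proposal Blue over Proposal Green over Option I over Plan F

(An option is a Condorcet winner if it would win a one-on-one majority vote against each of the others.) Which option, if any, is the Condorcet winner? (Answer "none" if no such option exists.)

Check each pair by majority over 19 ballots:
Plan F vs Proposal Blue: 4+7+1 = 12 for Plan F, 7 for Proposal Blue — Plan F by 12–7.
Plan F vs Proposal Green: Plan F is ranked higher on 4+7+1 = 12 ballots, Proposal Green on 7. Plan F wins 12–7.
Plan F vs Option I: 9 to 10, Option I.
Proposal Blue vs Proposal Green: Proposal Blue preferred on 4+1+3+3 = 11 ballots; Proposal Blue wins 11–8.
Proposal Blue vs Option I: 12 to 7, Proposal Blue.
Proposal Green vs Option I: 4+1+3+3 = 11 for Proposal Green, 8 for Option I — Proposal Green by 11–8.
Each option drops at least one matchup (Plan F loses to Option I; Proposal Blue loses to Plan F; Proposal Green loses to Plan F; Option I loses to Proposal Blue); the cycle Plan F > Proposal Blue > Option I > Plan F rules out a Condorcet winner.

none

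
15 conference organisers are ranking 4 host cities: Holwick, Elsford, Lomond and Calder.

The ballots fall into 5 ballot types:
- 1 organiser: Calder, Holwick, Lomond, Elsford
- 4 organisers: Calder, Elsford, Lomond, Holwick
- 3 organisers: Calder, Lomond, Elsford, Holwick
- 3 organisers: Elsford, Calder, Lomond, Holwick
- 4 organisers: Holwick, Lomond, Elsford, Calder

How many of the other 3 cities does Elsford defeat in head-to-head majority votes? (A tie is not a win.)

Elsford against each rival (15 organisers):
Elsford vs Holwick: Elsford, 10–5.
Elsford–Lomond: Lomond 8–7.
Elsford vs Calder: 7 to 8, Calder.
Elsford beats Holwick; loses to Lomond, Calder — 1 pairwise win.

1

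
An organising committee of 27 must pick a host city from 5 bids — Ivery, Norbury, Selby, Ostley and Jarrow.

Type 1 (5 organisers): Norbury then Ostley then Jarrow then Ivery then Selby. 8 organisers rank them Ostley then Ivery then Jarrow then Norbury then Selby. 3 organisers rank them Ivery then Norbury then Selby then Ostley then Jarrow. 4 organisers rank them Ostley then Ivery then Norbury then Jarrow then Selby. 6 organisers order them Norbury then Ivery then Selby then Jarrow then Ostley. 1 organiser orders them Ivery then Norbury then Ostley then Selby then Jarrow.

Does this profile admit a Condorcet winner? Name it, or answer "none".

Pairwise majorities:
Ivery vs Norbury: 16 to 11, Ivery.
Ivery vs Selby: 27 to 0, Ivery.
Ivery vs Ostley: Ivery is ranked higher on 3+6+1 = 10 ballots, Ostley on 17. Ostley wins 17–10.
Ivery vs Jarrow: 8+3+4+6+1 = 22 for Ivery, 5 for Jarrow — Ivery by 22–5.
Norbury vs Selby: Norbury preferred on 5+8+3+4+6+1 = 27 ballots; Norbury wins 27–0.
Norbury vs Ostley: 15 to 12, Norbury.
Norbury vs Jarrow: Norbury preferred on 5+3+4+6+1 = 19 ballots; Norbury wins 19–8.
Selby vs Ostley: 3+6 = 9 for Selby, 18 for Ostley — Ostley by 18–9.
Selby vs Jarrow: Selby preferred on 3+6+1 = 10 ballots; Jarrow wins 17–10.
Ostley vs Jarrow: 21 to 6, Ostley.
Every city loses at least once (Ivery loses to Ostley; Norbury loses to Ivery; Selby loses to Ivery; Ostley loses to Norbury; Jarrow loses to Ivery). The majority relation contains the cycle Ivery → Norbury → Ostley → Ivery, so there is no Condorcet winner.

none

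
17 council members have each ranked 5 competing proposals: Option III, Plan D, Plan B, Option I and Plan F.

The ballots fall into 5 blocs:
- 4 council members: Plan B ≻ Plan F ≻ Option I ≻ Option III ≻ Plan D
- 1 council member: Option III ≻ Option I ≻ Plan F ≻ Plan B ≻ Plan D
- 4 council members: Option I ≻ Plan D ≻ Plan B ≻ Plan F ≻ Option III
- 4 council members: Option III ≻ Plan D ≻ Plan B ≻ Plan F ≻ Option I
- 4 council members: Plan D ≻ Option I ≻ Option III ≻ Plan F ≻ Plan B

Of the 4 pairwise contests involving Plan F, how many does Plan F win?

0

Plan F against each rival (17 council members):
Plan F vs Option III: 4+4 = 8 for Plan F, 9 for Option III — Option III by 9–8.
Plan F vs Plan D: Plan D wins 12–5.
Plan F vs Plan B: Plan B, 12–5.
Plan F vs Option I: Plan F is ranked higher on 4+4 = 8 ballots, Option I on 9. Option I wins 9–8.
Plan F beats no one; loses to Option III, Plan D, Plan B, Option I — 0 pairwise wins.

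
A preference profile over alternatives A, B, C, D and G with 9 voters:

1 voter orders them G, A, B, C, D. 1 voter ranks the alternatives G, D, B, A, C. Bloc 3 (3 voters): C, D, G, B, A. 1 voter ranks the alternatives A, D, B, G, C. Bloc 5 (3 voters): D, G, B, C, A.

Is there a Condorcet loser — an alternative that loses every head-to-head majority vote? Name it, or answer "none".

Pairwise majorities:
A vs B: B, 7–2.
A vs C: C, 6–3.
A vs D: 1+1 = 2 for A, 7 for D — D by 7–2.
A–G: G 8–1.
B vs C: B preferred on 1+1+1+3 = 6 ballots; B wins 6–3.
B vs D: 1 to 8, D.
B vs G: 1 to 8, G.
C vs D: D wins 5–4.
C vs G: 3 for C, 6 for G — G by 6–3.
D vs G: 3+1+3 = 7 for D, 2 for G — D by 7–2.
Only A has no wins; A is the Condorcet loser.

A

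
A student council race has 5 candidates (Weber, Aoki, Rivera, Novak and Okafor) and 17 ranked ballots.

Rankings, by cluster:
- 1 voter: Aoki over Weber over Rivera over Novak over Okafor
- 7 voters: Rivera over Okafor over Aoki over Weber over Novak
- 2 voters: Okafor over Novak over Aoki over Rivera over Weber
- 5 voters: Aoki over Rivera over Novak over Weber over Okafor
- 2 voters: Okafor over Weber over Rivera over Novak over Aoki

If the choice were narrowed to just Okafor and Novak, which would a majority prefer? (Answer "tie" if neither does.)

Ballots ranking Okafor above Novak: 7 + 2 + 2 = 11.
Ballots ranking Novak above Okafor: 17 − 11 = 6.
Okafor wins the head-to-head 11–6.

Okafor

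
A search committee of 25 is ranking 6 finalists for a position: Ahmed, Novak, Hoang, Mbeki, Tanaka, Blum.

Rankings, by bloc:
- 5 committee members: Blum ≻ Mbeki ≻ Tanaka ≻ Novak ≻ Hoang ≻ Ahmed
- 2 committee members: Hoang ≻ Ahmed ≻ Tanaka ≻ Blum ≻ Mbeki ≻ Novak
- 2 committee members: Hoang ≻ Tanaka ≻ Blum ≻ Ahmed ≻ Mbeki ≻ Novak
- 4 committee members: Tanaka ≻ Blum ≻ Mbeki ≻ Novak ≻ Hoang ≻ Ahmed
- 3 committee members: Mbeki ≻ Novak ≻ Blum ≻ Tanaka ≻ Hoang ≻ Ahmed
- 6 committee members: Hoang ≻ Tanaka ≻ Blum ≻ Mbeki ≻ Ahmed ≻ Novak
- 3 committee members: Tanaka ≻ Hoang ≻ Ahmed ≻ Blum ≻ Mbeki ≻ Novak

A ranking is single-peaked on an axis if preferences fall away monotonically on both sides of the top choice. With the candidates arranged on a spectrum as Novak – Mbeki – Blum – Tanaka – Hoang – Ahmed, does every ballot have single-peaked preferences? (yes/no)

yes

Axis positions: Novak=1, Mbeki=2, Blum=3, Tanaka=4, Hoang=5, Ahmed=6.
Bloc 1 (peak Blum at position 3): ranking walks positions 3-2-4-1-5-6, expanding outward from the peak — single-peaked.
Bloc 2 (peak Hoang at position 5): ranking walks positions 5-6-4-3-2-1, expanding outward from the peak — single-peaked.
Bloc 3 (peak Hoang at position 5): ranking walks positions 5-4-3-6-2-1, expanding outward from the peak — single-peaked.
Bloc 4 (peak Tanaka at position 4): ranking walks positions 4-3-2-1-5-6, expanding outward from the peak — single-peaked.
Bloc 5 (peak Mbeki at position 2): ranking walks positions 2-1-3-4-5-6, expanding outward from the peak — single-peaked.
Bloc 6 (peak Hoang at position 5): ranking walks positions 5-4-3-2-6-1, expanding outward from the peak — single-peaked.
Bloc 7 (peak Tanaka at position 4): ranking walks positions 4-5-6-3-2-1, expanding outward from the peak — single-peaked.
Every ranking is single-peaked on this axis.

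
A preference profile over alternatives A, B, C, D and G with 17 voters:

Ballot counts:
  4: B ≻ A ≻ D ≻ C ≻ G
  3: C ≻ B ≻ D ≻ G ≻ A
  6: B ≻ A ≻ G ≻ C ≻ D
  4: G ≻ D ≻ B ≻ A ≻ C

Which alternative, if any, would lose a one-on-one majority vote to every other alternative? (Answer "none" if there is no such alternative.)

D

Head-to-head results (17 voters):
A vs B: 0 to 17, B.
A vs C: A preferred on 4+6+4 = 14 ballots; A wins 14–3.
A vs D: A wins 10–7.
A vs G: A, 10–7.
B vs C: B, 14–3.
B vs D: B wins 13–4.
B vs G: B wins 13–4.
C vs D: C wins 9–8.
C vs G: G wins 10–7.
D–G: G 10–7.
Only D has no wins; D is the Condorcet loser.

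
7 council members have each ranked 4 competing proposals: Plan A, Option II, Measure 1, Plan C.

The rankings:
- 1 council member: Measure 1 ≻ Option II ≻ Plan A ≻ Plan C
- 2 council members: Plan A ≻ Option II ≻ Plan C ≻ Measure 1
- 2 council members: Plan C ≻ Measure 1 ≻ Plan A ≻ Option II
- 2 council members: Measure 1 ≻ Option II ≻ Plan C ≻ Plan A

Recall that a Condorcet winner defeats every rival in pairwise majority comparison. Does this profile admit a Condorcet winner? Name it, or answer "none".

none

Head-to-head results (7 council members):
Plan A vs Option II: Plan A is ranked higher on 2+2 = 4 ballots, Option II on 3. Plan A wins 4–3.
Plan A vs Measure 1: Measure 1 wins 5–2.
Plan A vs Plan C: Plan A preferred on 1+2 = 3 ballots; Plan C wins 4–3.
Option II vs Measure 1: Measure 1, 5–2.
Option II vs Plan C: Option II, 5–2.
Measure 1 vs Plan C: 3 to 4, Plan C.
Every option loses at least once (Plan A loses to Measure 1; Option II loses to Plan A; Measure 1 loses to Plan C; Plan C loses to Option II). The majority relation contains the cycle Plan A beats Option II beats Plan C beats Plan A, so there is no Condorcet winner.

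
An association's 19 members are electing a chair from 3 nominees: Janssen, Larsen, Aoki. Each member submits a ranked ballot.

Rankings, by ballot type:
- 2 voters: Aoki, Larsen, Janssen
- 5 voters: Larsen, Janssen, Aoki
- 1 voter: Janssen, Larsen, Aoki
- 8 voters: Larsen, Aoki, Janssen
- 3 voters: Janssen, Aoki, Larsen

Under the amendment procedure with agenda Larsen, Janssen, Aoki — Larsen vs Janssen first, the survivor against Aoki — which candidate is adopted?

Round 1: Larsen vs Janssen — 15–4, Larsen advances.
Round 2: Larsen vs Aoki — 14–5, Larsen advances.
The agenda winner is Larsen.

Larsen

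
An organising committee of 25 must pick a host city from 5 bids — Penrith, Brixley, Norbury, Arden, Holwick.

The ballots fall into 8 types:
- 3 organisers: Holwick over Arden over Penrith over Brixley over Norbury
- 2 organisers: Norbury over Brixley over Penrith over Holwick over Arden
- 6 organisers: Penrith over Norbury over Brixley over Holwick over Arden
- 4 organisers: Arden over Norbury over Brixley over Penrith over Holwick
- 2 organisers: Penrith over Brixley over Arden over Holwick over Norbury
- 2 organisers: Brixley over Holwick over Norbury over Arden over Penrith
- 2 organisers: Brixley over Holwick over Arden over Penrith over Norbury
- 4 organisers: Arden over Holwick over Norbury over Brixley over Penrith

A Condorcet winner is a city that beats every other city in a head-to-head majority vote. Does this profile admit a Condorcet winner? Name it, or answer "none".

Check each pair by majority over 25 ballots:
Penrith vs Brixley: Penrith preferred on 3+6+2 = 11 ballots; Brixley wins 14–11.
Penrith vs Norbury: Penrith wins 13–12.
Penrith vs Arden: Arden wins 15–10.
Penrith vs Holwick: 2+6+4+2 = 14 for Penrith, 11 for Holwick — Penrith by 14–11.
Brixley vs Norbury: 9 to 16, Norbury.
Brixley vs Arden: 14 to 11, Brixley.
Brixley vs Holwick: Brixley wins 18–7.
Norbury vs Arden: 10 to 15, Arden.
Norbury vs Holwick: Holwick, 13–12.
Arden vs Holwick: 4+2+4 = 10 for Arden, 15 for Holwick — Holwick by 15–10.
Each city drops at least one matchup (Penrith loses to Brixley; Brixley loses to Norbury; Norbury loses to Penrith; Arden loses to Brixley; Holwick loses to Penrith); the cycle Penrith beats Norbury beats Brixley beats Penrith rules out a Condorcet winner.

none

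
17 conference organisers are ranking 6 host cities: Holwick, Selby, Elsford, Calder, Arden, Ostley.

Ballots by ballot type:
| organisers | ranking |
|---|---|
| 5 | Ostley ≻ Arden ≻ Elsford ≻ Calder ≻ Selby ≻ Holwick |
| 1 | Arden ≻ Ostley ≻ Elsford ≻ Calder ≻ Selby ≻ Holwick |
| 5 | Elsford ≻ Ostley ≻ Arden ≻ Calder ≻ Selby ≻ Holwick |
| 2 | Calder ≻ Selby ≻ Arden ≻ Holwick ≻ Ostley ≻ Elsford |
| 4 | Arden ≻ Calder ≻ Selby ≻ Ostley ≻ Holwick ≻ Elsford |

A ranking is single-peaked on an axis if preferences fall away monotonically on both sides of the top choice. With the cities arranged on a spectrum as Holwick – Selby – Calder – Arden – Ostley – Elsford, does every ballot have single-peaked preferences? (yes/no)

Axis positions: Holwick=1, Selby=2, Calder=3, Arden=4, Ostley=5, Elsford=6.
Ballot type 1 (peak Ostley at position 5): ranking walks positions 5-4-6-3-2-1, expanding outward from the peak — single-peaked.
Ballot type 2 (peak Arden at position 4): ranking walks positions 4-5-6-3-2-1, expanding outward from the peak — single-peaked.
Ballot type 3 (peak Elsford at position 6): ranking walks positions 6-5-4-3-2-1, expanding outward from the peak — single-peaked.
Ballot type 4 (peak Calder at position 3): ranking walks positions 3-2-4-1-5-6, expanding outward from the peak — single-peaked.
Ballot type 5 (peak Arden at position 4): ranking walks positions 4-3-2-5-1-6, expanding outward from the peak — single-peaked.
Every ranking is single-peaked on this axis.

yes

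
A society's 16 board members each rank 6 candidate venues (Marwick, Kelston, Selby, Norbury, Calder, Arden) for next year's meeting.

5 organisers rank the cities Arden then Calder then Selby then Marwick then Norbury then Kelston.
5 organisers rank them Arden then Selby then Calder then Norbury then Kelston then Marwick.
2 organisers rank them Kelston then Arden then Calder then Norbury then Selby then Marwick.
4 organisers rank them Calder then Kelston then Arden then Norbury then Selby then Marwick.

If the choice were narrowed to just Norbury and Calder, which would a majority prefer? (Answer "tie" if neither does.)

Calder

No ballot ranks Norbury above Calder: 0.
Ballots ranking Calder above Norbury: 16 − 0 = 16.
Calder wins the head-to-head 16–0.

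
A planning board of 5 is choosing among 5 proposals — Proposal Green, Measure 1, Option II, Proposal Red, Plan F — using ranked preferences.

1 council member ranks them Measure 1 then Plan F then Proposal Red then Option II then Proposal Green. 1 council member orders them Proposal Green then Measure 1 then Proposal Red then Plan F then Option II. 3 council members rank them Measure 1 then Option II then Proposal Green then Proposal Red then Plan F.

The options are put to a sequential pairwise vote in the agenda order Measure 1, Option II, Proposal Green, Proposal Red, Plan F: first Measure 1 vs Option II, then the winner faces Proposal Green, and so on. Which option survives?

Round 1: Measure 1 vs Option II — 5–0, Measure 1 advances.
Round 2: Measure 1 vs Proposal Green — 4–1, Measure 1 advances.
Round 3: Measure 1 vs Proposal Red — 5–0, Measure 1 advances.
Round 4: Measure 1 vs Plan F — 5–0, Measure 1 advances.
The agenda winner is Measure 1.

Measure 1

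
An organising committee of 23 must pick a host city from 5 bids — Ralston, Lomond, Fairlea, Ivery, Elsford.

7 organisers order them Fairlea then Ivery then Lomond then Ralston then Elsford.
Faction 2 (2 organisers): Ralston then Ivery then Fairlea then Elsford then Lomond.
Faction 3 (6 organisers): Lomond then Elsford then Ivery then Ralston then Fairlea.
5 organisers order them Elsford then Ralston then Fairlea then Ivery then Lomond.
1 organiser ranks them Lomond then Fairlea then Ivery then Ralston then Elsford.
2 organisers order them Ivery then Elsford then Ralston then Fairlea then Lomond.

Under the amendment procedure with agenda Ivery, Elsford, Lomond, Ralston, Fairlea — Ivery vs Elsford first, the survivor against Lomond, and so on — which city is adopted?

Round 1: Ivery vs Elsford — 12–11, Ivery advances.
Round 2: Ivery vs Lomond — 16–7, Ivery advances.
Round 3: Ivery vs Ralston — 16–7, Ivery advances.
Round 4: Ivery vs Fairlea — 10–13, Fairlea advances.
Fairlea survives the agenda.

Fairlea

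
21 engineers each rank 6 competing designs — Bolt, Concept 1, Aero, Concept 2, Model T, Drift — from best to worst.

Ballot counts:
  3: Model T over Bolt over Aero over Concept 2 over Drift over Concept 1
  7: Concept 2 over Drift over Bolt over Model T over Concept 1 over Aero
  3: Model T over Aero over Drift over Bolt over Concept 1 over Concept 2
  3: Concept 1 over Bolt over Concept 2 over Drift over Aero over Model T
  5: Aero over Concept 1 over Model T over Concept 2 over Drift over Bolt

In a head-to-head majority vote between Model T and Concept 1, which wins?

Model T

Ballots ranking Model T above Concept 1: 3 + 7 + 3 = 13.
Ballots ranking Concept 1 above Model T: 21 − 13 = 8.
Model T wins the head-to-head 13–8.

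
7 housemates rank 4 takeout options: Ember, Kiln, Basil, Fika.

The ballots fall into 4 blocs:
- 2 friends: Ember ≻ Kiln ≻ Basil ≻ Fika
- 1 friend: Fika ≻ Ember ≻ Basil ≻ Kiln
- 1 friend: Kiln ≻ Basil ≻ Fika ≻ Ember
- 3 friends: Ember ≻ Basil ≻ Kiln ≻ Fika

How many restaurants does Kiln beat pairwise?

1

Kiln against each rival (7 friends):
Kiln–Ember: Ember 6–1.
Kiln vs Basil: Kiln preferred on 2+1 = 3 ballots; Basil wins 4–3.
Kiln–Fika: Kiln 6–1.
Kiln beats Fika; loses to Ember, Basil — 1 pairwise win.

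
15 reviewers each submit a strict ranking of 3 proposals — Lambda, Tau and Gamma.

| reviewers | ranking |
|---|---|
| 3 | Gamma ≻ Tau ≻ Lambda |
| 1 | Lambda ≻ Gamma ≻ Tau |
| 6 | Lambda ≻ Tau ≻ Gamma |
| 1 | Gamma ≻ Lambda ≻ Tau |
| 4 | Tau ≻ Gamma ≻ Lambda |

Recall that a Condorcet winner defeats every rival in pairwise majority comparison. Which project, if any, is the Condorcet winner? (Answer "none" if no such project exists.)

none

Head-to-head results (15 reviewers):
Lambda vs Tau: Lambda is ranked higher on 1+6+1 = 8 ballots, Tau on 7. Lambda wins 8–7.
Lambda vs Gamma: 1+6 = 7 for Lambda, 8 for Gamma — Gamma by 8–7.
Tau vs Gamma: 10 to 5, Tau.
Each project drops at least one matchup (Lambda loses to Gamma; Tau loses to Lambda; Gamma loses to Tau); the cycle Lambda > Tau > Gamma > Lambda rules out a Condorcet winner.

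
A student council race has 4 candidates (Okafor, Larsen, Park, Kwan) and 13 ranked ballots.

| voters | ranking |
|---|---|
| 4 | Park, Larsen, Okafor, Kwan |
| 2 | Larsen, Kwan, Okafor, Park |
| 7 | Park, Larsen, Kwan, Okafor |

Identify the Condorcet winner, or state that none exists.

Park

Pairwise majorities:
Okafor vs Larsen: 0 to 13, Larsen.
Okafor vs Park: Park wins 11–2.
Okafor vs Kwan: Kwan wins 9–4.
Larsen vs Park: Larsen is ranked higher on 2 ballots, Park on 11. Park wins 11–2.
Larsen vs Kwan: 4+2+7 = 13 for Larsen, 0 for Kwan — Larsen by 13–0.
Park vs Kwan: Park, 11–2.
Park wins every pairwise contest, so Park is the Condorcet winner.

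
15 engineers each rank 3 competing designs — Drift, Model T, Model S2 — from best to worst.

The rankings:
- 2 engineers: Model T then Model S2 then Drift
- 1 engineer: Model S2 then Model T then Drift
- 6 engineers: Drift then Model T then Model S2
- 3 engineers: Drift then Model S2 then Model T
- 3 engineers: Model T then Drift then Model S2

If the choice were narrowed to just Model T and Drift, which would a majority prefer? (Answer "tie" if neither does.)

Ballots ranking Model T above Drift: 2 + 1 + 3 = 6.
Ballots ranking Drift above Model T: 15 − 6 = 9.
Drift wins the head-to-head 9–6.

Drift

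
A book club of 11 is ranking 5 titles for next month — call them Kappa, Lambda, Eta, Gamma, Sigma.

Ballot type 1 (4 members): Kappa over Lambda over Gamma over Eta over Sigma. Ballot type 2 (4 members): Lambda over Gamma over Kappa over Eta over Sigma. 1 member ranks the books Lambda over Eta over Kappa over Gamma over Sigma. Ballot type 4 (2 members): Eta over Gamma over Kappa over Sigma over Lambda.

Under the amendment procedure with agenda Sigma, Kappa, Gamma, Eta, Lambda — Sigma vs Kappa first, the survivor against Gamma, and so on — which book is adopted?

Lambda

Round 1: Sigma vs Kappa — 0–11, Kappa advances.
Round 2: Kappa vs Gamma — 5–6, Gamma advances.
Round 3: Gamma vs Eta — 8–3, Gamma advances.
Round 4: Gamma vs Lambda — 2–9, Lambda advances.
The agenda winner is Lambda.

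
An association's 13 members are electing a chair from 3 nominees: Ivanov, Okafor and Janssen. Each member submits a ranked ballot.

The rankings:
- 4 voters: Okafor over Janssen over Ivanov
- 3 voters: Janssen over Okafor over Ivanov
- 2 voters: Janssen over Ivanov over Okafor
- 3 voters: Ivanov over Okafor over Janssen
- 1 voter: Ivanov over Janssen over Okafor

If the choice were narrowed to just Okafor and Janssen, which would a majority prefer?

Okafor

Ballots ranking Okafor above Janssen: 4 + 3 = 7.
Ballots ranking Janssen above Okafor: 13 − 7 = 6.
Okafor wins the head-to-head 7–6.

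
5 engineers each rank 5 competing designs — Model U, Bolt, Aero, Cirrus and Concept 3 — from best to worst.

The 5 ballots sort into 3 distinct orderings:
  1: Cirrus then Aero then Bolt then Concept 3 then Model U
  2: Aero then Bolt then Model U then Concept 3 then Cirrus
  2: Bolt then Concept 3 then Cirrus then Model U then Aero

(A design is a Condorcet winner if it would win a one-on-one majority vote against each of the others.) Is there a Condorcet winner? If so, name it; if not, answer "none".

Check each pair by majority over 5 ballots:
Model U vs Bolt: Bolt wins 5–0.
Model U–Aero: Aero 3–2.
Model U vs Cirrus: Cirrus wins 3–2.
Model U–Concept 3: Concept 3 3–2.
Bolt–Aero: Aero 3–2.
Bolt–Cirrus: Bolt 4–1.
Bolt vs Concept 3: Bolt wins 5–0.
Aero vs Cirrus: Cirrus wins 3–2.
Aero–Concept 3: Aero 3–2.
Cirrus vs Concept 3: Concept 3 wins 4–1.
Every design loses at least once (Model U loses to Bolt; Bolt loses to Aero; Aero loses to Cirrus; Cirrus loses to Bolt; Concept 3 loses to Bolt). The majority relation contains the cycle Bolt → Cirrus → Aero → Bolt, so there is no Condorcet winner.

none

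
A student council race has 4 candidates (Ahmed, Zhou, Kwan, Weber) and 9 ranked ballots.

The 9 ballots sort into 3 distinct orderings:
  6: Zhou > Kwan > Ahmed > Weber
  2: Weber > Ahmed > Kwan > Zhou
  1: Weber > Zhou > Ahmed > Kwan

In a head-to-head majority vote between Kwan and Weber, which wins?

Ballots ranking Kwan above Weber: 6.
Ballots ranking Weber above Kwan: 9 − 6 = 3.
Kwan wins the head-to-head 6–3.

Kwan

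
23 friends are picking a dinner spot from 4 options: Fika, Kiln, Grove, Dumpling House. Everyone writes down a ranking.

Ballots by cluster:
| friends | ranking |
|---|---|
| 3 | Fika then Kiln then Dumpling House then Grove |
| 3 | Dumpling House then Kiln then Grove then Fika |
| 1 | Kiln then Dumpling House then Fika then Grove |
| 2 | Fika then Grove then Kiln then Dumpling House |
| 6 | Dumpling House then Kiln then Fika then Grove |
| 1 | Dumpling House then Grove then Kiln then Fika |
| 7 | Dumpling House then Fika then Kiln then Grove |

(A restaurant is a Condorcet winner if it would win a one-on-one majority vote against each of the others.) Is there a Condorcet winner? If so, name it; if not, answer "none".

Dumpling House

Check each pair by majority over 23 ballots:
Fika–Kiln: Fika 12–11.
Fika vs Grove: Fika is ranked higher on 3+1+2+6+7 = 19 ballots, Grove on 4. Fika wins 19–4.
Fika vs Dumpling House: Dumpling House wins 18–5.
Kiln vs Grove: Kiln wins 20–3.
Kiln vs Dumpling House: Dumpling House, 17–6.
Grove–Dumpling House: Dumpling House 21–2.
Dumpling House beats each of Fika, Kiln, Grove — Dumpling House is the Condorcet winner.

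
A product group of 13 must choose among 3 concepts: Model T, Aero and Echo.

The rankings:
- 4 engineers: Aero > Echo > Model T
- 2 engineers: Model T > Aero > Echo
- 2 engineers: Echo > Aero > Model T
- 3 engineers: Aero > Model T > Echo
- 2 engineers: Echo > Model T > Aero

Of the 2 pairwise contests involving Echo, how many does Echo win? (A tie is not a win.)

1

Echo against each rival (13 engineers):
Echo–Model T: Echo 8–5.
Echo–Aero: Aero 9–4.
Echo beats Model T; loses to Aero — 1 pairwise win.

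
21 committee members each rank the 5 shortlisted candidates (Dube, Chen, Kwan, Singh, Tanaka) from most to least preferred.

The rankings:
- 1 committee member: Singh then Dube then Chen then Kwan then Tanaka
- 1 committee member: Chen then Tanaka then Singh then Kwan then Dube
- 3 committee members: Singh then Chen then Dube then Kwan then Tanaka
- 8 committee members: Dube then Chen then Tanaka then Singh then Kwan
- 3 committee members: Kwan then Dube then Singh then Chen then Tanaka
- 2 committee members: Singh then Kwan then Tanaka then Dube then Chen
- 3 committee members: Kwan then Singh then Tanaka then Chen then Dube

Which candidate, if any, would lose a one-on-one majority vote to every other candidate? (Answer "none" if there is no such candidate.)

Tanaka

Head-to-head results (21 committee members):
Dube vs Chen: 1+8+3+2 = 14 for Dube, 7 for Chen — Dube by 14–7.
Dube vs Kwan: Dube wins 12–9.
Dube vs Singh: 11 to 10, Dube.
Dube vs Tanaka: Dube wins 15–6.
Chen vs Kwan: Chen, 13–8.
Chen vs Singh: Singh wins 12–9.
Chen vs Tanaka: Chen is ranked higher on 1+1+3+8+3 = 16 ballots, Tanaka on 5. Chen wins 16–5.
Kwan–Singh: Singh 15–6.
Kwan vs Tanaka: Kwan is ranked higher on 1+3+3+2+3 = 12 ballots, Tanaka on 9. Kwan wins 12–9.
Singh vs Tanaka: Singh preferred on 1+3+3+2+3 = 12 ballots; Singh wins 12–9.
Tanaka loses to every other candidate — it is the Condorcet loser.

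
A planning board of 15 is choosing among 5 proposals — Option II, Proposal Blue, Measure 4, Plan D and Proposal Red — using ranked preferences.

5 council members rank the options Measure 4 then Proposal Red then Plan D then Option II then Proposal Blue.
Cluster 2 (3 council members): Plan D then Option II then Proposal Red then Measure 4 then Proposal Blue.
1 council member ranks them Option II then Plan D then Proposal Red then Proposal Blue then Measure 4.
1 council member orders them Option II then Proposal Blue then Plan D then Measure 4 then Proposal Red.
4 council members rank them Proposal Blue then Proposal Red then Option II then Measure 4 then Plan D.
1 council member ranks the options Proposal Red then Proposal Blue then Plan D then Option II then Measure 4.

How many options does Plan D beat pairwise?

2

Plan D against each rival (15 council members):
Plan D–Option II: Plan D 9–6.
Plan D vs Proposal Blue: Plan D, 9–6.
Plan D vs Measure 4: Measure 4 wins 9–6.
Plan D vs Proposal Red: 5 to 10, Proposal Red.
Plan D beats Option II, Proposal Blue; loses to Measure 4, Proposal Red — 2 pairwise wins.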